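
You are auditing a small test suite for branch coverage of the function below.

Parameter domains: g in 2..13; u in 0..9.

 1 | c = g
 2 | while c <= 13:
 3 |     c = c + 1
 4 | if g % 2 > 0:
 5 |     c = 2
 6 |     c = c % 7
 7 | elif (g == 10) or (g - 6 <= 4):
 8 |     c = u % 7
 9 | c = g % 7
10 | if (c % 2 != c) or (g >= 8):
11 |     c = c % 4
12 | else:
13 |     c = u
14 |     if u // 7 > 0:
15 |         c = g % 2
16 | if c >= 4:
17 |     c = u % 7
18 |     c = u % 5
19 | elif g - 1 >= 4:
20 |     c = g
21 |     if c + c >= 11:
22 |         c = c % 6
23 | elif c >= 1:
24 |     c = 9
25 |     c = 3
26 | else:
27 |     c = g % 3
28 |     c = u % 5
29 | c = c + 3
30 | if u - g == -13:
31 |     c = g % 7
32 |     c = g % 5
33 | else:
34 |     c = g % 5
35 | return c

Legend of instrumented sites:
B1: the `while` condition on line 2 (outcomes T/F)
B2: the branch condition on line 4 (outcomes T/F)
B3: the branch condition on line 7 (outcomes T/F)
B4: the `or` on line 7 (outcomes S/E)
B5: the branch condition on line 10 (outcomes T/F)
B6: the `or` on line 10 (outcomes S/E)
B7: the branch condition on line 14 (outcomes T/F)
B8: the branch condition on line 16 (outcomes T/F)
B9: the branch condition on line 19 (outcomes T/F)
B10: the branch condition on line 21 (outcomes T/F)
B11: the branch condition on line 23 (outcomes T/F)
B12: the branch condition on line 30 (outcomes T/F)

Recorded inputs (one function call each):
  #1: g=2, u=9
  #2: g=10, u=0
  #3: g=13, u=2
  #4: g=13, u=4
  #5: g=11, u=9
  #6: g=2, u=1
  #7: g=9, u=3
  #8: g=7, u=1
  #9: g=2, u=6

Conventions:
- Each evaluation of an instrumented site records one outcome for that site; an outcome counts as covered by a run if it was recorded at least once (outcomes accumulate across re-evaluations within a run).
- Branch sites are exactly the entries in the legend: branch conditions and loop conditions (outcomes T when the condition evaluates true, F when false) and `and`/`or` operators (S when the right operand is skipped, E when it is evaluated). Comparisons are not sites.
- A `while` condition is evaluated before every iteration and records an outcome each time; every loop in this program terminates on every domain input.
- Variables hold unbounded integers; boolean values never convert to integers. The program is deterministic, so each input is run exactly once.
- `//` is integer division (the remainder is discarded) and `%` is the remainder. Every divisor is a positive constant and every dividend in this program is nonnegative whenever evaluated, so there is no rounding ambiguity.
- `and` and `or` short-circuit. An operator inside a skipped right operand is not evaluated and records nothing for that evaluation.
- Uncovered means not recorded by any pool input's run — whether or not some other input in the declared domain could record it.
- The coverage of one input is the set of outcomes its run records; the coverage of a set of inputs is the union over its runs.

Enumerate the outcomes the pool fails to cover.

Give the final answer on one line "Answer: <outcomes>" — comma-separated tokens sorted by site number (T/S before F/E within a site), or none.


input #1 (g=2, u=9): covers B1=T, B1=F, B2=F, B3=T, B4=E, B5=T, B6=S, B8=F, B9=F, B11=T, B12=F
input #2 (g=10, u=0): covers B1=T, B1=F, B2=F, B3=T, B4=S, B5=T, B6=S, B8=F, B9=T, B10=T, B12=F
input #3 (g=13, u=2): covers B1=T, B1=F, B2=T, B5=T, B6=S, B8=F, B9=T, B10=T, B12=F
input #4 (g=13, u=4): covers B1=T, B1=F, B2=T, B5=T, B6=S, B8=F, B9=T, B10=T, B12=F
input #5 (g=11, u=9): covers B1=T, B1=F, B2=T, B5=T, B6=S, B8=F, B9=T, B10=T, B12=F
input #6 (g=2, u=1): covers B1=T, B1=F, B2=F, B3=T, B4=E, B5=T, B6=S, B8=F, B9=F, B11=T, B12=F
input #7 (g=9, u=3): covers B1=T, B1=F, B2=T, B5=T, B6=S, B8=F, B9=T, B10=T, B12=F
input #8 (g=7, u=1): covers B1=T, B1=F, B2=T, B5=F, B6=E, B7=F, B8=F, B9=T, B10=T, B12=F
input #9 (g=2, u=6): covers B1=T, B1=F, B2=F, B3=T, B4=E, B5=T, B6=S, B8=F, B9=F, B11=T, B12=F
union over the pool: B1=T, B1=F, B2=T, B2=F, B3=T, B4=S, B4=E, B5=T, B5=F, B6=S, B6=E, B7=F, B8=F, B9=T, B9=F, B10=T, B11=T, B12=F
uncovered (6 of 24): B3=F, B7=T, B8=T, B10=F, B11=F, B12=T
Answer: B3=F, B7=T, B8=T, B10=F, B11=F, B12=T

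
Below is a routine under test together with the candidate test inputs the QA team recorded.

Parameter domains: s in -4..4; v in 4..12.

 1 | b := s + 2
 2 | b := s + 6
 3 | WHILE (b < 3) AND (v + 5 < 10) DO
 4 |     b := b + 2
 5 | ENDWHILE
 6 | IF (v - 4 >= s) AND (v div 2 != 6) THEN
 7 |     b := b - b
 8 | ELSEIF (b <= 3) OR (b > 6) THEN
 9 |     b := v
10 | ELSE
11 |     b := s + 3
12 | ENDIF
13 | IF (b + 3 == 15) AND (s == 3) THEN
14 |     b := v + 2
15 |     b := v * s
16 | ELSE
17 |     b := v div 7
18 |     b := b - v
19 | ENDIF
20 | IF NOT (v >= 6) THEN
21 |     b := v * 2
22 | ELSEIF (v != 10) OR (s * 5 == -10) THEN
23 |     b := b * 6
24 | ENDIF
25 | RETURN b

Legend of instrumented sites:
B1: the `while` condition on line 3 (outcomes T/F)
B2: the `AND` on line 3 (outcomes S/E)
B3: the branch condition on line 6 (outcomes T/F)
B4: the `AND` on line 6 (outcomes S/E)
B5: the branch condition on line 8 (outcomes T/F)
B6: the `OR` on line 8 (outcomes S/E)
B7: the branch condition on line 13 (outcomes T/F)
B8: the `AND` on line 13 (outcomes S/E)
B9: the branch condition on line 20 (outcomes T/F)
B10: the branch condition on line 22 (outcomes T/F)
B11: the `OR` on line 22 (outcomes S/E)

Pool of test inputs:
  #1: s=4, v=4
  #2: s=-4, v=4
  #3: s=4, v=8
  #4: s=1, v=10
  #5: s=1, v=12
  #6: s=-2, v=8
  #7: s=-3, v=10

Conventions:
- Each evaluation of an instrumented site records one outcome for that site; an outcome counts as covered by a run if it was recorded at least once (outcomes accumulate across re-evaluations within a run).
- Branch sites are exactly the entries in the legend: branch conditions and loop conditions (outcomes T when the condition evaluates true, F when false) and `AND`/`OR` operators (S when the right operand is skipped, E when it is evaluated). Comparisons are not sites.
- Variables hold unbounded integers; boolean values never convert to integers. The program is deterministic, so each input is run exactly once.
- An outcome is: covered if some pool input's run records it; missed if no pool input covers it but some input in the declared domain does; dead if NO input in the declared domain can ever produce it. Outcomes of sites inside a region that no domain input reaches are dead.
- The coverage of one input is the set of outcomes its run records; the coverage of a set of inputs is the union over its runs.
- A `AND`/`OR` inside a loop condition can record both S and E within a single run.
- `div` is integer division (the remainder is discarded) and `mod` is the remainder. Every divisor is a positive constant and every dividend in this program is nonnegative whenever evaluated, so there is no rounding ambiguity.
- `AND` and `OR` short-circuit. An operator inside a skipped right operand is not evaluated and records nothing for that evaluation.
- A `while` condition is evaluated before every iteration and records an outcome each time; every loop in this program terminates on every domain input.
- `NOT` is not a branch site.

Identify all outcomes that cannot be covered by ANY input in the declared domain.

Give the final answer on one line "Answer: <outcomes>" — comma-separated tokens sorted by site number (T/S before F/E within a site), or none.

sweeping the full domain (81 inputs) for each outcome:
  reachable outcomes have witnesses, e.g. B1=T (e.g. s=-4, v=4), B1=F (e.g. s=-4, v=4), B2=S (e.g. s=-4, v=4), B2=E (e.g. s=-4, v=4)

Answer: none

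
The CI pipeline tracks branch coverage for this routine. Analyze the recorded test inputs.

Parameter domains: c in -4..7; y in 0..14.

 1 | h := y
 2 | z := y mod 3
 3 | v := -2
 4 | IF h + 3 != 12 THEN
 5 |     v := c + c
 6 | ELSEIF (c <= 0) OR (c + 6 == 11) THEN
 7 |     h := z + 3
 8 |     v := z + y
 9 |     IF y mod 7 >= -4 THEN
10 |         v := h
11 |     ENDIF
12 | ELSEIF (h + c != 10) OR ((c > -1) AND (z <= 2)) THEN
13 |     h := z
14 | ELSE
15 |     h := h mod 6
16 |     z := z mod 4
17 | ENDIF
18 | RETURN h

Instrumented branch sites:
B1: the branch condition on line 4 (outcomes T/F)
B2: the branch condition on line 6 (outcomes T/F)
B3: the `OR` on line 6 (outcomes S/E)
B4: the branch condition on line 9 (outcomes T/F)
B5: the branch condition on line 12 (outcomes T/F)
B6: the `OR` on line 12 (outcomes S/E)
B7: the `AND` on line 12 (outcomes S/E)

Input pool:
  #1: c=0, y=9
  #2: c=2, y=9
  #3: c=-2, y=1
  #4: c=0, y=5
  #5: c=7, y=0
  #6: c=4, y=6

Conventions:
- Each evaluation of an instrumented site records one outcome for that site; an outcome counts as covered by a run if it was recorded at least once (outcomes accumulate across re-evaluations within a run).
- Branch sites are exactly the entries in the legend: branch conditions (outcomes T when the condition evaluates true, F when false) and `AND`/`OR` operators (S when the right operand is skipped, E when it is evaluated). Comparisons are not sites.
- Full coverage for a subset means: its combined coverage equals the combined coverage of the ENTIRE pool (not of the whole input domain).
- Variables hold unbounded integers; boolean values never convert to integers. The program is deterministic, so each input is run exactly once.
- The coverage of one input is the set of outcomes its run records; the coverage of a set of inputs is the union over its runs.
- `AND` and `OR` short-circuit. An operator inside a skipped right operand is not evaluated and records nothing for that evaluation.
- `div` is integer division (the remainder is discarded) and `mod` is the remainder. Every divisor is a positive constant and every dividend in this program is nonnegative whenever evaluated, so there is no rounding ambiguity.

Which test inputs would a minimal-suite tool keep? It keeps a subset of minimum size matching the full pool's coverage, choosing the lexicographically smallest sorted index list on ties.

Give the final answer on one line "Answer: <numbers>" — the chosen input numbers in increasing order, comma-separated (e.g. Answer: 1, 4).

run #1 (c=0, y=9) records B1=F, B2=T, B3=S, B4=T
run #2 (c=2, y=9) records B1=F, B2=F, B3=E, B5=T, B6=S
run #3 (c=-2, y=1) records B1=T
run #4 (c=0, y=5) records B1=T
run #5 (c=7, y=0) records B1=T
run #6 (c=4, y=6) records B1=T
union over all inputs: B1=T, B1=F, B2=T, B2=F, B3=S, B3=E, B4=T, B5=T, B6=S (9 outcomes)
size 1 is not enough: best union over all size-1 subsets is 5/9
size 2 is not enough: best union over all size-2 subsets is 8/9
at size 3, {1, 2, 3} reaches all 9 outcomes; every lexicographically earlier size-3 subset fails

Answer: 1, 2, 3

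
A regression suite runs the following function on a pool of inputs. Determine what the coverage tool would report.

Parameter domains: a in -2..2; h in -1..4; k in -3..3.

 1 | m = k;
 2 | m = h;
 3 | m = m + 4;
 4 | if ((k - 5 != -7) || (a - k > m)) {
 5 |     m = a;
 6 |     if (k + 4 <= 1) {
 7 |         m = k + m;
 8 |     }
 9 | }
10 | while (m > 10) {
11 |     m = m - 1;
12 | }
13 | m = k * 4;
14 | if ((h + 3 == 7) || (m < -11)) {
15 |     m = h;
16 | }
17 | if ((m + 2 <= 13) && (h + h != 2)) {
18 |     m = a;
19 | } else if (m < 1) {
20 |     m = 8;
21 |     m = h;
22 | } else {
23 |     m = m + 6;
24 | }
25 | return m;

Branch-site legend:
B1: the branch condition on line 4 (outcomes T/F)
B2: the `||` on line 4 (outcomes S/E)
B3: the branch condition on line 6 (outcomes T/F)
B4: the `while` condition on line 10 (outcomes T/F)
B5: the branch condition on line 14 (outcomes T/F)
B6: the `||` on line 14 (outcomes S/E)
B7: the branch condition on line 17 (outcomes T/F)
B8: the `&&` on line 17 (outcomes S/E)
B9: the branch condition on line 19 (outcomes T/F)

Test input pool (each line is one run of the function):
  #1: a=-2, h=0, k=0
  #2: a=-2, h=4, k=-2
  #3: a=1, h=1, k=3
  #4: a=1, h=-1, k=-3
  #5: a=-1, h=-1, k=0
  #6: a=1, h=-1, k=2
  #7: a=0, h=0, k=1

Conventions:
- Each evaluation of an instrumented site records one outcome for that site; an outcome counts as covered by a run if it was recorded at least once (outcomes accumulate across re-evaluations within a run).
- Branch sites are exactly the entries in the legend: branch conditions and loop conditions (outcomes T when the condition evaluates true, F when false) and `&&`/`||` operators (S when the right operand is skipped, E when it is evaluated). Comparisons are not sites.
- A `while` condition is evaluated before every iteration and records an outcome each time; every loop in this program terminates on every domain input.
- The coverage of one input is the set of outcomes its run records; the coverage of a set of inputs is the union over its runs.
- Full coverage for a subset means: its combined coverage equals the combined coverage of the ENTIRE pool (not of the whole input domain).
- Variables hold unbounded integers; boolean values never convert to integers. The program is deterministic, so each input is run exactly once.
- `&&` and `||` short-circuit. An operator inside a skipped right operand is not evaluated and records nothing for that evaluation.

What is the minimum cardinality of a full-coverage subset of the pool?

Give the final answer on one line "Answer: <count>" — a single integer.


input #1 (a=-2, h=0, k=0): events B2->S, B1->T, B3->F, B4->F, B6->E, B5->F, B8->E, B7->T; covers B1=T, B2=S, B3=F, B4=F, B5=F, B6=E, B7=T, B8=E
input #2 (a=-2, h=4, k=-2): events B2->E, B1->F, B4->F, B6->S, B5->T, B8->E, B7->T; covers B1=F, B2=E, B4=F, B5=T, B6=S, B7=T, B8=E
input #3 (a=1, h=1, k=3): events B2->S, B1->T, B3->F, B4->F, B6->E, B5->F, B8->S, B7->F, B9->F; covers B1=T, B2=S, B3=F, B4=F, B5=F, B6=E, B7=F, B8=S, B9=F
input #4 (a=1, h=-1, k=-3): events B2->S, B1->T, B3->T, B4->F, B6->E, B5->T, B8->E, B7->T; covers B1=T, B2=S, B3=T, B4=F, B5=T, B6=E, B7=T, B8=E
input #5 (a=-1, h=-1, k=0): events B2->S, B1->T, B3->F, B4->F, B6->E, B5->F, B8->E, B7->T; covers B1=T, B2=S, B3=F, B4=F, B5=F, B6=E, B7=T, B8=E
input #6 (a=1, h=-1, k=2): events B2->S, B1->T, B3->F, B4->F, B6->E, B5->F, B8->E, B7->T; covers B1=T, B2=S, B3=F, B4=F, B5=F, B6=E, B7=T, B8=E
input #7 (a=0, h=0, k=1): events B2->S, B1->T, B3->F, B4->F, B6->E, B5->F, B8->E, B7->T; covers B1=T, B2=S, B3=F, B4=F, B5=F, B6=E, B7=T, B8=E
union over all inputs: B1=T, B1=F, B2=S, B2=E, B3=T, B3=F, B4=F, B5=T, B5=F, B6=S, B6=E, B7=T, B7=F, B8=S, B8=E, B9=F (16 outcomes)
checked all size-1 subsets: none covers 16 outcomes (max 9/16)
checked all size-2 subsets: none covers 16 outcomes (max 15/16)
at size 3, {2, 3, 4} reaches all 16 outcomes; every lexicographically earlier size-3 subset fails
Answer: 3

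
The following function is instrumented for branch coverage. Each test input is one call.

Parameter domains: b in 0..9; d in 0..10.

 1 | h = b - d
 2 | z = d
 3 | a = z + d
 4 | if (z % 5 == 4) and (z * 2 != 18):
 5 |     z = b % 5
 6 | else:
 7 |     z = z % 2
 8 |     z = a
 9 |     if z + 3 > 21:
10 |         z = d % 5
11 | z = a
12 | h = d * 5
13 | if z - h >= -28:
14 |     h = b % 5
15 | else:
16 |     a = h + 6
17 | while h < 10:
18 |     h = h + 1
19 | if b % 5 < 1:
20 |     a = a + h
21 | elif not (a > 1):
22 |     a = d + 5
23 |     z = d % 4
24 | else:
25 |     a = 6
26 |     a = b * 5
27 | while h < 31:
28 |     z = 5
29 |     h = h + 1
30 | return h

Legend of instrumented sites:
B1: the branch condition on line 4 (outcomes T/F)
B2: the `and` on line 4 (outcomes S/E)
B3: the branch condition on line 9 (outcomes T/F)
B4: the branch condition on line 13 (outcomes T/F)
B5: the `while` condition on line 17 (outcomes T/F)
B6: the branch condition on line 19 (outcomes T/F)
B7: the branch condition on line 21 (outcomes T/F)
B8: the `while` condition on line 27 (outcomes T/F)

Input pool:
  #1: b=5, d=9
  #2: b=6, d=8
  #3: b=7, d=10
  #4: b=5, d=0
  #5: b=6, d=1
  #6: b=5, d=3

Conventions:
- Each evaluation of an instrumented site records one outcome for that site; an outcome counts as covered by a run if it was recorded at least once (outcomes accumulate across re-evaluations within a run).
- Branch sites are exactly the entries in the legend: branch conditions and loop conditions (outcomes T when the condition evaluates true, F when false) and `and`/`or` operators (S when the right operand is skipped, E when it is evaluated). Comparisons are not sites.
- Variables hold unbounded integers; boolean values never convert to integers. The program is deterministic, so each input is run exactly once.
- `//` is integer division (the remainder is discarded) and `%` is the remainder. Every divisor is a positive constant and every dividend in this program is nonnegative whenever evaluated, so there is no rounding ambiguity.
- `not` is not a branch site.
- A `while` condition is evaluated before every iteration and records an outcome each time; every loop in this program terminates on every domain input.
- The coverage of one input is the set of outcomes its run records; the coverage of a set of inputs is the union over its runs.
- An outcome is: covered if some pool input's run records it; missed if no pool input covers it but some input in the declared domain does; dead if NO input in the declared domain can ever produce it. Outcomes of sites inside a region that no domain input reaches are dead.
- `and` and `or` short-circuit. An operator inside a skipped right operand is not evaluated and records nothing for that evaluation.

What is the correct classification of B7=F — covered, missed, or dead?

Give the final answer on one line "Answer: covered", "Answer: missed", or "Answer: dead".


B7=F is recorded by pool input(s) 2, 3, 5 -> covered
Answer: covered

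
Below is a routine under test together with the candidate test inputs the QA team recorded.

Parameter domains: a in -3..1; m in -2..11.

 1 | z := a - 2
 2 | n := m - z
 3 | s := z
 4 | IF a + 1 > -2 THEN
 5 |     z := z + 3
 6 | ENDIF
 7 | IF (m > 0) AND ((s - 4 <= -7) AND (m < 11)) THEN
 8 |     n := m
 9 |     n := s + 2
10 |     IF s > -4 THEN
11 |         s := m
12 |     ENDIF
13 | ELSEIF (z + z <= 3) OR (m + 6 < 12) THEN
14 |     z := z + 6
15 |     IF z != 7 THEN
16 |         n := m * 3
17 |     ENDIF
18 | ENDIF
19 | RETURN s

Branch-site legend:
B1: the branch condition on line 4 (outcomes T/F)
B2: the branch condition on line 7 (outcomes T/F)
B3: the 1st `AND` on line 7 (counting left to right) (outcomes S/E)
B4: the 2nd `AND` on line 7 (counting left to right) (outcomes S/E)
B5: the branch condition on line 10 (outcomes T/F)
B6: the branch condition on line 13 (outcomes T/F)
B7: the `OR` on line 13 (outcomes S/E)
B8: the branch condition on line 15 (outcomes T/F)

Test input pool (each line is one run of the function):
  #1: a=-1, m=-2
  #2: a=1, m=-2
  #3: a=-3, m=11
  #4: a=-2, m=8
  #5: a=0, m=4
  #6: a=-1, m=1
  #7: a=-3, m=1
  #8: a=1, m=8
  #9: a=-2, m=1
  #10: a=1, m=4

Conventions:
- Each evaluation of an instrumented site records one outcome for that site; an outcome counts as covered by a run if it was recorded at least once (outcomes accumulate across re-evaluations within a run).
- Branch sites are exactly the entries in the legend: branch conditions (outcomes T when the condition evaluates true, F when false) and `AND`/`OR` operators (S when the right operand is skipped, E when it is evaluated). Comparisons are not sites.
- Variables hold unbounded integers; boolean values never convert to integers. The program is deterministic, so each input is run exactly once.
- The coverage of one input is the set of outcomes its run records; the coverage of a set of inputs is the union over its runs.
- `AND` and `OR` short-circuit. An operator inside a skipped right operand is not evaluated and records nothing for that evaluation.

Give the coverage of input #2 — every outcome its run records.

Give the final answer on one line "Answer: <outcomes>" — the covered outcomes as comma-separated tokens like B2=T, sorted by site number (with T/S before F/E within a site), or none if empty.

Running input #2 (a=1, m=-2), event by event:
  B1->T, B3->S, B2->F, B7->E, B6->T, B8->T
deduplicating events, the covered set is: B1=T, B2=F, B3=S, B6=T, B7=E, B8=T

Answer: B1=T, B2=F, B3=S, B6=T, B7=E, B8=T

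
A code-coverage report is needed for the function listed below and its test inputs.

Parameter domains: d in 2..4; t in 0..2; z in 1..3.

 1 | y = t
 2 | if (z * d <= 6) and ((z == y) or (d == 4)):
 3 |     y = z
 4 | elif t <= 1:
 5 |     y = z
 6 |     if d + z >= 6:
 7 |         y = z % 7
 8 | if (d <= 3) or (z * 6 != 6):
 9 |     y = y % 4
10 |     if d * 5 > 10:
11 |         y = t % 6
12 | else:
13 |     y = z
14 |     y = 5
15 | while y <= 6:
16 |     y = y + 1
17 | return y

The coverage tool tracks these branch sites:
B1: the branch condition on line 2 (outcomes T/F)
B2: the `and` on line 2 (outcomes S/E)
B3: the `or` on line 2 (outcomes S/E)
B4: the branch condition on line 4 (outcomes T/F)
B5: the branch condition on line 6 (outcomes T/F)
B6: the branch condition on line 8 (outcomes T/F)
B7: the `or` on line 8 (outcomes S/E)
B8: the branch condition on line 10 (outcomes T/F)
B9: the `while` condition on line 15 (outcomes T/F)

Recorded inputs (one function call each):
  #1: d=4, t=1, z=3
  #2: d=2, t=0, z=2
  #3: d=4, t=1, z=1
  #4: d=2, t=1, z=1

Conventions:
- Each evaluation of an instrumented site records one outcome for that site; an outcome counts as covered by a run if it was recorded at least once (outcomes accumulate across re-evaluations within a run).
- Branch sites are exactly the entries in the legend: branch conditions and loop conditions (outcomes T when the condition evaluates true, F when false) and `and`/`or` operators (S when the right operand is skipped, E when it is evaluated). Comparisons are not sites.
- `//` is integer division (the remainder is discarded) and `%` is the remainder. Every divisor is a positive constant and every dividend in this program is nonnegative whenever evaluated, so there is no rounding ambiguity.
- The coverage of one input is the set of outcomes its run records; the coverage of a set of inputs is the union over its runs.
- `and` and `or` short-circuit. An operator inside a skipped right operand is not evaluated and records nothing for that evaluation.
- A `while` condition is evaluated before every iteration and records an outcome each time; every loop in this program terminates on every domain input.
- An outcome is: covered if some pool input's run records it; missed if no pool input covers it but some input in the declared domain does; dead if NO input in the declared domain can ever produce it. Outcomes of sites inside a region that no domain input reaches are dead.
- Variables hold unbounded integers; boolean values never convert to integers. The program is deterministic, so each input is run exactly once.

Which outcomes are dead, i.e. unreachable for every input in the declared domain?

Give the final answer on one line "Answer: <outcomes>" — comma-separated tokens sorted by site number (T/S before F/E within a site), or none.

running all 27 domain inputs and tallying outcomes:
  reachable outcomes have witnesses, e.g. B1=T (e.g. d=2, t=1, z=1), B1=F (e.g. d=2, t=0, z=1), B2=S (e.g. d=3, t=0, z=3), B2=E (e.g. d=2, t=0, z=1)

Answer: none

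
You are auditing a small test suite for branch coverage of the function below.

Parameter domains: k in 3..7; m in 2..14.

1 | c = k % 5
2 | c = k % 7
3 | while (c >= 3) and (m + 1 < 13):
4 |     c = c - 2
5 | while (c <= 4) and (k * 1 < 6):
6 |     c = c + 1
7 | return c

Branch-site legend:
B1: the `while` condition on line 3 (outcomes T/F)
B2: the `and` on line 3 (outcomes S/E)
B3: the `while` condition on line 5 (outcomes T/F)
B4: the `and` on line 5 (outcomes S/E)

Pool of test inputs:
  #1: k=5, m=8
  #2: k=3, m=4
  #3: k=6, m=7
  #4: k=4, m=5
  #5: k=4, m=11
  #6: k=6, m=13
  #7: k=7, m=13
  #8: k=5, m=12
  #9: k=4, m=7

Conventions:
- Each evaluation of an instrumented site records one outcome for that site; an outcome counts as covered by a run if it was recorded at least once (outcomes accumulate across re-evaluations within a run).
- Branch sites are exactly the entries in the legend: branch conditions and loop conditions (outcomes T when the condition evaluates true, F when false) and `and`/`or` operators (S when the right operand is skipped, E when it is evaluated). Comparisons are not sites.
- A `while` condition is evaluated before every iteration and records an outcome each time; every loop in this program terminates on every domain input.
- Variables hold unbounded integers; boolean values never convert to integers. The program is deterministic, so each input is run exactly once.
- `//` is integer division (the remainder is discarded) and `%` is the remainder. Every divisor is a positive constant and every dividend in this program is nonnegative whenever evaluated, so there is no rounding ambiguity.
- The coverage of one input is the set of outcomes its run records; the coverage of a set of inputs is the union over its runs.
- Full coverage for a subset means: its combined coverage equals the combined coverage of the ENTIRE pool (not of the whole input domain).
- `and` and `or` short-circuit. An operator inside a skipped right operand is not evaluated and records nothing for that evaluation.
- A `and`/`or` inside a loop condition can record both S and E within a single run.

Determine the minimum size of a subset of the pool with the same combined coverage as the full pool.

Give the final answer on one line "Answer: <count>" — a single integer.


run #1 (k=5, m=8) runs B2->E, B1->T, B2->E, B1->T, B2->S, B1->F, B4->E, B3->T, B4->E, B3->T, B4->E, B3->T, B4->E, B3->T, ...; records B1=T, B1=F, B2=S, B2=E, B3=T, B3=F, B4=S, B4=E
run #2 (k=3, m=4) runs B2->E, B1->T, B2->S, B1->F, B4->E, B3->T, B4->E, B3->T, B4->E, B3->T, B4->E, B3->T, B4->S, B3->F; records B1=T, B1=F, B2=S, B2=E, B3=T, B3=F, B4=S, B4=E
run #3 (k=6, m=7) runs B2->E, B1->T, B2->E, B1->T, B2->S, B1->F, B4->E, B3->F; records B1=T, B1=F, B2=S, B2=E, B3=F, B4=E
run #4 (k=4, m=5) runs B2->E, B1->T, B2->S, B1->F, B4->E, B3->T, B4->E, B3->T, B4->E, B3->T, B4->S, B3->F; records B1=T, B1=F, B2=S, B2=E, B3=T, B3=F, B4=S, B4=E
run #5 (k=4, m=11) runs B2->E, B1->T, B2->S, B1->F, B4->E, B3->T, B4->E, B3->T, B4->E, B3->T, B4->S, B3->F; records B1=T, B1=F, B2=S, B2=E, B3=T, B3=F, B4=S, B4=E
run #6 (k=6, m=13) runs B2->E, B1->F, B4->S, B3->F; records B1=F, B2=E, B3=F, B4=S
run #7 (k=7, m=13) runs B2->S, B1->F, B4->E, B3->F; records B1=F, B2=S, B3=F, B4=E
run #8 (k=5, m=12) runs B2->E, B1->F, B4->S, B3->F; records B1=F, B2=E, B3=F, B4=S
run #9 (k=4, m=7) runs B2->E, B1->T, B2->S, B1->F, B4->E, B3->T, B4->E, B3->T, B4->E, B3->T, B4->S, B3->F; records B1=T, B1=F, B2=S, B2=E, B3=T, B3=F, B4=S, B4=E
together the pool reaches 8 outcomes: B1=T, B1=F, B2=S, B2=E, B3=T, B3=F, B4=S, B4=E
at size 1, {1} reaches all 8 outcomes; every lexicographically earlier size-1 subset fails
Answer: 1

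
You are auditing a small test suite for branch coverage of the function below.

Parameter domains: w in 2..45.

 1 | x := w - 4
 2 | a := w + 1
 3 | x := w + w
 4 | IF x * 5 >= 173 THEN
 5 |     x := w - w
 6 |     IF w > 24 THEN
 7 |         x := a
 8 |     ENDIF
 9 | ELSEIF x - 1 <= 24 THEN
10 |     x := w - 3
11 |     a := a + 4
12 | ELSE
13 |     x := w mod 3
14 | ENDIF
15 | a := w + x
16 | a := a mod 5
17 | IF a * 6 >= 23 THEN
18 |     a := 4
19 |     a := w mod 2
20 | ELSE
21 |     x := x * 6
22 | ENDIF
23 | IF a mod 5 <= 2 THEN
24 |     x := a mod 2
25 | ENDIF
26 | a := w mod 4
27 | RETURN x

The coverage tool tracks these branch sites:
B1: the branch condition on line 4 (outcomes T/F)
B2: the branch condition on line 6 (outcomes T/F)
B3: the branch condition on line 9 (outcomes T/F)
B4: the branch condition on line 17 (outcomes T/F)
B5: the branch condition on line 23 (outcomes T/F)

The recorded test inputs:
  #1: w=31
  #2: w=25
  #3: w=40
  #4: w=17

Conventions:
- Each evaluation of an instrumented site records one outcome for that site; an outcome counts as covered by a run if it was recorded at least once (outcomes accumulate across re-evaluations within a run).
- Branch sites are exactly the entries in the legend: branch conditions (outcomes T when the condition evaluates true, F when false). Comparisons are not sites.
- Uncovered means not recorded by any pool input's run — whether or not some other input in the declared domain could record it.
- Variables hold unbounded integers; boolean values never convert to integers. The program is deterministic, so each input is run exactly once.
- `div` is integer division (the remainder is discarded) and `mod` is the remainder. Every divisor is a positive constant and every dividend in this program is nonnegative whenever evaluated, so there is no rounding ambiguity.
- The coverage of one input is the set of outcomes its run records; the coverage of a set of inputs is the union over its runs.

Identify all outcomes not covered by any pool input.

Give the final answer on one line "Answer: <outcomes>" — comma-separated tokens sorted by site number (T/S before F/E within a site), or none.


test 1 (w=31) fires B1->T, B2->T, B4->F, B5->F; hits B1=T, B2=T, B4=F, B5=F
test 2 (w=25) fires B1->T, B2->T, B4->F, B5->T; hits B1=T, B2=T, B4=F, B5=T
test 3 (w=40) fires B1->T, B2->T, B4->F, B5->T; hits B1=T, B2=T, B4=F, B5=T
test 4 (w=17) fires B1->F, B3->F, B4->T, B5->T; hits B1=F, B3=F, B4=T, B5=T
union over the pool: B1=T, B1=F, B2=T, B3=F, B4=T, B4=F, B5=T, B5=F
uncovered (2 of 10): B2=F, B3=T
Answer: B2=F, B3=T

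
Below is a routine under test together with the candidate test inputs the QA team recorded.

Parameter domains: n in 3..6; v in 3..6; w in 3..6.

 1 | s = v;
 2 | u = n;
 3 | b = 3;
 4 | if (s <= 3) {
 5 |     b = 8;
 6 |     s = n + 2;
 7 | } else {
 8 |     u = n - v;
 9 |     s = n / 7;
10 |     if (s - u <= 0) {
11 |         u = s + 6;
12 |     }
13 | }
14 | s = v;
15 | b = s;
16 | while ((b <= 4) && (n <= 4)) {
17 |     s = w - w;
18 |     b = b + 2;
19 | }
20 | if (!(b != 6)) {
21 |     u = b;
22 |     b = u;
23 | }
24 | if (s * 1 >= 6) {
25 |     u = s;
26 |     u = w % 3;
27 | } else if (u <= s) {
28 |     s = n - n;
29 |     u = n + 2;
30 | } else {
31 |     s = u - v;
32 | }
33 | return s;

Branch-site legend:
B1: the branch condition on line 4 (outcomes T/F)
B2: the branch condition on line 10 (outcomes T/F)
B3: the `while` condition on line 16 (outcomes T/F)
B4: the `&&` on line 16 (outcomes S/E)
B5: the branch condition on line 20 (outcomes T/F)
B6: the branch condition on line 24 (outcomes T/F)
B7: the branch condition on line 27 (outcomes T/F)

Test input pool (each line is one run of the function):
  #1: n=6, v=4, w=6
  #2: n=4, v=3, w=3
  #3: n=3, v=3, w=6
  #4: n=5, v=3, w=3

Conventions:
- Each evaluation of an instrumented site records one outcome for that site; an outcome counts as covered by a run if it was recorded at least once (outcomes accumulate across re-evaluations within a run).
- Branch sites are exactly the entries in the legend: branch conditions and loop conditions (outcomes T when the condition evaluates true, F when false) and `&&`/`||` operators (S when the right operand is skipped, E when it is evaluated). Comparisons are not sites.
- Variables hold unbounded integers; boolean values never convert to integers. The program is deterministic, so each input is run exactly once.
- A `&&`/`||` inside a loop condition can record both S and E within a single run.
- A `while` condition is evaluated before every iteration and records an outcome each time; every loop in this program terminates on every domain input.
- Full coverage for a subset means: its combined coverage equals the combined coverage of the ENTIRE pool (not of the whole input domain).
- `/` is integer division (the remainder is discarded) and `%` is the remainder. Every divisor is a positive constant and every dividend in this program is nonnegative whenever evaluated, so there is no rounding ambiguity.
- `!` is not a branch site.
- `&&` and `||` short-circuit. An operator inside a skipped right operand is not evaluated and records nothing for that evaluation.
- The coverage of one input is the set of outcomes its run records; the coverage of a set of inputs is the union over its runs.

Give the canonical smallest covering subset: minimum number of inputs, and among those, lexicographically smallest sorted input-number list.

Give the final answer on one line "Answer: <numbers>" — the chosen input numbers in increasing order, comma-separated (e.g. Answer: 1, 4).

input #1 (n=6, v=4, w=6): events B1->F, B2->T, B4->E, B3->F, B5->F, B6->F, B7->F; covers B1=F, B2=T, B3=F, B4=E, B5=F, B6=F, B7=F
input #2 (n=4, v=3, w=3): events B1->T, B4->E, B3->T, B4->S, B3->F, B5->F, B6->F, B7->F; covers B1=T, B3=T, B3=F, B4=S, B4=E, B5=F, B6=F, B7=F
input #3 (n=3, v=3, w=6): events B1->T, B4->E, B3->T, B4->S, B3->F, B5->F, B6->F, B7->F; covers B1=T, B3=T, B3=F, B4=S, B4=E, B5=F, B6=F, B7=F
input #4 (n=5, v=3, w=3): events B1->T, B4->E, B3->F, B5->F, B6->F, B7->F; covers B1=T, B3=F, B4=E, B5=F, B6=F, B7=F
pool-wide coverage (10 outcomes): B1=T, B1=F, B2=T, B3=T, B3=F, B4=S, B4=E, B5=F, B6=F, B7=F
every size-1 subset falls short of the 10 outcomes (best: 8/10)
inputs {1, 2} (size 2) cover everything; no size-2 subset with a lexicographically smaller index list covers all 10

Answer: 1, 2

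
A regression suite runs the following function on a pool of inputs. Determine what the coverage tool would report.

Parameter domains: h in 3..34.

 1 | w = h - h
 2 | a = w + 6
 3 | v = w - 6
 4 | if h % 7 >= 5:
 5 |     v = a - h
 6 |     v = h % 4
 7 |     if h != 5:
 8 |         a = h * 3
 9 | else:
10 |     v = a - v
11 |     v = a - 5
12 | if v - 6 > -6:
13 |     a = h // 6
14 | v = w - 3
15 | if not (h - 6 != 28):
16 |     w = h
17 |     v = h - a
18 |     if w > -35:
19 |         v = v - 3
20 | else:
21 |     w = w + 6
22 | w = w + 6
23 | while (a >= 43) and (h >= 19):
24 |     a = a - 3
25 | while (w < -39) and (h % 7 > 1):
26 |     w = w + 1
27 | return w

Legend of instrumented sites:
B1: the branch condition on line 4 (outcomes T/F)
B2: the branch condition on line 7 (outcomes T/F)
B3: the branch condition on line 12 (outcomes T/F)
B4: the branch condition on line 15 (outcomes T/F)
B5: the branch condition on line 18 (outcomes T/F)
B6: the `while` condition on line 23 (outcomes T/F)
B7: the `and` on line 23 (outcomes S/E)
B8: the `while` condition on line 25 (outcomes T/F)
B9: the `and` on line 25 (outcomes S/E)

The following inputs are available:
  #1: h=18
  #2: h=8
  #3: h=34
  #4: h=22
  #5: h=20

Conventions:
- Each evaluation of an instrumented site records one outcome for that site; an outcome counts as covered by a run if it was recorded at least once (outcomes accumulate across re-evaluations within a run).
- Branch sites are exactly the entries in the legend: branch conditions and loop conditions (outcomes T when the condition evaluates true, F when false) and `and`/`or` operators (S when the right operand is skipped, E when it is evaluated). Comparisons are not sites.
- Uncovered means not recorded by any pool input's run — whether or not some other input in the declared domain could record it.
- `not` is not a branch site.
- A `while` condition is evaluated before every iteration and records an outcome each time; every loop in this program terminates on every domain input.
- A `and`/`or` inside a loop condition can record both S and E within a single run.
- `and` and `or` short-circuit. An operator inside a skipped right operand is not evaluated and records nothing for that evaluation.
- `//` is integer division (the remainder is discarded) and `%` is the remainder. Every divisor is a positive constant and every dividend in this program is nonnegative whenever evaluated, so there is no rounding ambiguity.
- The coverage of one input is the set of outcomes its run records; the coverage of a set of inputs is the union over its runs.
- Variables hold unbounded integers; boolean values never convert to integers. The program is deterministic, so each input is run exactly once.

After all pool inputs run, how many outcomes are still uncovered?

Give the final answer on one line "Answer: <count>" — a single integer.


test 1 (h=18) hits B1=F, B3=T, B4=F, B6=F, B7=S, B8=F, B9=S
test 2 (h=8) hits B1=F, B3=T, B4=F, B6=F, B7=S, B8=F, B9=S
test 3 (h=34) hits B1=T, B2=T, B3=T, B4=T, B5=T, B6=F, B7=S, B8=F, B9=S
test 4 (h=22) hits B1=F, B3=T, B4=F, B6=F, B7=S, B8=F, B9=S
test 5 (h=20) hits B1=T, B2=T, B3=F, B4=F, B6=T, B6=F, B7=S, B7=E, B8=F, B9=S
union over the pool: B1=T, B1=F, B2=T, B3=T, B3=F, B4=T, B4=F, B5=T, B6=T, B6=F, B7=S, B7=E, B8=F, B9=S
uncovered (4 of 18): B2=F, B5=F, B8=T, B9=E
Answer: 4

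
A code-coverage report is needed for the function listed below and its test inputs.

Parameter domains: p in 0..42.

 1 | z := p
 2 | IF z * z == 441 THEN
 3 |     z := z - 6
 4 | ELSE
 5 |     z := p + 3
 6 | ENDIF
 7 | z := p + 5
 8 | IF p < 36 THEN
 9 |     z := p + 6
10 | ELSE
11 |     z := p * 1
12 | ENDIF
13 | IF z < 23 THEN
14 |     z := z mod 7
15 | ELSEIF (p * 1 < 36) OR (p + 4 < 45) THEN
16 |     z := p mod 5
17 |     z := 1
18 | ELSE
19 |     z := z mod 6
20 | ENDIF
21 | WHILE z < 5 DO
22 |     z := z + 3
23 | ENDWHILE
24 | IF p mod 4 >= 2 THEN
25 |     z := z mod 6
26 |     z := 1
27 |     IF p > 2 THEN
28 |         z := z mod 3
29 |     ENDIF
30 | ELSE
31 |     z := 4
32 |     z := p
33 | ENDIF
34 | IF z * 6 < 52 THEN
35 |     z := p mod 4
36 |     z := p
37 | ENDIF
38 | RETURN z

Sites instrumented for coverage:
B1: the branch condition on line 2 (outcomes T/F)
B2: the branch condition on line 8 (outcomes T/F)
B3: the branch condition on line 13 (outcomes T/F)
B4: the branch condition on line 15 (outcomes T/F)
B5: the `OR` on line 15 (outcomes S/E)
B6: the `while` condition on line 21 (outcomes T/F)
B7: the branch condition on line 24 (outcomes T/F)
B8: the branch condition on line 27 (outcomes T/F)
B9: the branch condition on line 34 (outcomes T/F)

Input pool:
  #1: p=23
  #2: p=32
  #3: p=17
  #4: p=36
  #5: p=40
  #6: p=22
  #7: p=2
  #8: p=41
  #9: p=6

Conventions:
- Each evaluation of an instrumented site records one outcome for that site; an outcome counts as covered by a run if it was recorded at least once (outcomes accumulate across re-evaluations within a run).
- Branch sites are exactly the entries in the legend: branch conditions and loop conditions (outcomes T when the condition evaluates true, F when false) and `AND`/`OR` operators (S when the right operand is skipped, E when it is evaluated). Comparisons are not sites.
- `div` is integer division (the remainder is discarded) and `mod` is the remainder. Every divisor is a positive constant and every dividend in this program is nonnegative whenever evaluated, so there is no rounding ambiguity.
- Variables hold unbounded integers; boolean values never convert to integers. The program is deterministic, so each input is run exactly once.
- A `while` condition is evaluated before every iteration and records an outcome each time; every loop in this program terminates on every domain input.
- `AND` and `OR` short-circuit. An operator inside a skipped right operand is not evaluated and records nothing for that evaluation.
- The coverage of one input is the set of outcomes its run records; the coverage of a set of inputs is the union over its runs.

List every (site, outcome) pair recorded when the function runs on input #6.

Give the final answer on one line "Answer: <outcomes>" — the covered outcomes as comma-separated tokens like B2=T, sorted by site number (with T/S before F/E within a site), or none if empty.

Tracing the run of input #6 (p=22):
  B1->F, B2->T, B3->F, B5->S, B4->T, B6->T, B6->T, B6->F, B7->T, B8->T
  B9->T
distinct outcomes covered: B1=F, B2=T, B3=F, B4=T, B5=S, B6=T, B6=F, B7=T, B8=T, B9=T

Answer: B1=F, B2=T, B3=F, B4=T, B5=S, B6=T, B6=F, B7=T, B8=T, B9=T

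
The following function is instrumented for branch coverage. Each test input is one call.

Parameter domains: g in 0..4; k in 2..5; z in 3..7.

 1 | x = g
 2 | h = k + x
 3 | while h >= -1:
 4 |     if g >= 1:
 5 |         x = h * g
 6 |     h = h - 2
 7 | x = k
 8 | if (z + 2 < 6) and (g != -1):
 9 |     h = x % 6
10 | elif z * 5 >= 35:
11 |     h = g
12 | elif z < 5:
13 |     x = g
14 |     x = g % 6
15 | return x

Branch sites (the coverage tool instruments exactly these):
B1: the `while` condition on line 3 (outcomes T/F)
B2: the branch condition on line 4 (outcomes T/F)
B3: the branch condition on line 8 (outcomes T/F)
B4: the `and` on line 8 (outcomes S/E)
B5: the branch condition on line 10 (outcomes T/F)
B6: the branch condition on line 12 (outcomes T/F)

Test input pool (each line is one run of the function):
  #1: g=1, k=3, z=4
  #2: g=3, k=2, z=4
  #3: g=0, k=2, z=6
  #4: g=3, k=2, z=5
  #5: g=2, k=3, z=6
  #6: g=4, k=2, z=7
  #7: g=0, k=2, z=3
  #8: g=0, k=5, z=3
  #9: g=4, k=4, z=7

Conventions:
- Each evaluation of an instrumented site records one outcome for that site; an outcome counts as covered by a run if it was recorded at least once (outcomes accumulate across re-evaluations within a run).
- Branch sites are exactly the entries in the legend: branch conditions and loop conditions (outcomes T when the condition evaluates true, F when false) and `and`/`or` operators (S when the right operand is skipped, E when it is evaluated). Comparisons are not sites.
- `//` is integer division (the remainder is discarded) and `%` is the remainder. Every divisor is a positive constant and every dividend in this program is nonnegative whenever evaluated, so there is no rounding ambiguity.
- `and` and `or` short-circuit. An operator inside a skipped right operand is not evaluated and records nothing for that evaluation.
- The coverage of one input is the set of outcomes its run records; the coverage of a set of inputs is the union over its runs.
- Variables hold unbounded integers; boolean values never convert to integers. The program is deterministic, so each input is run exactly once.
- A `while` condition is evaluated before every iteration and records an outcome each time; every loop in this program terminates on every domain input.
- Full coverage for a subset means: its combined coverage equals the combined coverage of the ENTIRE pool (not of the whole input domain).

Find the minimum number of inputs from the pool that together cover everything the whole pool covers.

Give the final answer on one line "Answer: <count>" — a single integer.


run #1 (g=1, k=3, z=4) records B1=T, B1=F, B2=T, B3=F, B4=S, B5=F, B6=T
run #2 (g=3, k=2, z=4) records B1=T, B1=F, B2=T, B3=F, B4=S, B5=F, B6=T
run #3 (g=0, k=2, z=6) records B1=T, B1=F, B2=F, B3=F, B4=S, B5=F, B6=F
run #4 (g=3, k=2, z=5) records B1=T, B1=F, B2=T, B3=F, B4=S, B5=F, B6=F
run #5 (g=2, k=3, z=6) records B1=T, B1=F, B2=T, B3=F, B4=S, B5=F, B6=F
run #6 (g=4, k=2, z=7) records B1=T, B1=F, B2=T, B3=F, B4=S, B5=T
run #7 (g=0, k=2, z=3) records B1=T, B1=F, B2=F, B3=T, B4=E
run #8 (g=0, k=5, z=3) records B1=T, B1=F, B2=F, B3=T, B4=E
run #9 (g=4, k=4, z=7) records B1=T, B1=F, B2=T, B3=F, B4=S, B5=T
pool-wide coverage (12 outcomes): B1=T, B1=F, B2=T, B2=F, B3=T, B3=F, B4=S, B4=E, B5=T, B5=F, B6=T, B6=F
every size-1 subset falls short of the 12 outcomes (best: 7/12)
every size-2 subset falls short of the 12 outcomes (best: 10/12)
every size-3 subset falls short of the 12 outcomes (best: 11/12)
inputs {1, 3, 6, 7} (size 4) cover everything; no size-4 subset with a lexicographically smaller index list covers all 12
Answer: 4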